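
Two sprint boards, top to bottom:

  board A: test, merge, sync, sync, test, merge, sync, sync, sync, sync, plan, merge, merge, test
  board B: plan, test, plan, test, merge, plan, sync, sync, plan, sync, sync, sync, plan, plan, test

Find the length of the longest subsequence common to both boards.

Taking test [1,4], then merge [2,5], then sync [3,7], then sync [4,8], then sync [7,10], then sync [8,11], then sync [9,12], then plan [11,14], then test [14,15] gives a common subsequence of length 9. dp[14][15] = 9 confirms this is the maximum.

9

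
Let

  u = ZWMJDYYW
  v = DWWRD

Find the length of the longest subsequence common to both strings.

2

One common subsequence of length 2: W at u[2]=v[3]; then D at u[5]=v[5], and the DP table's final entry dp[8][5] is also 2, so no common subsequence is longer.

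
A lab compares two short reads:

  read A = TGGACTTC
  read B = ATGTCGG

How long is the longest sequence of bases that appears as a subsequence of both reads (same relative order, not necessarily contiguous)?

4

Let dp[i][j] be the LCS length of the first i bases of read A and the first j bases of read B. dp[i][j] = dp[i-1][j-1]+1 when the i-th and j-th bases match, else max(dp[i-1][j], dp[i][j-1]).
    ·  A  T  G  T  C  G  G
 ·  0  0  0  0  0  0  0  0
 T  0  0  1  1  1  1  1  1
 G  0  0  1  2  2  2  2  2
 G  0  0  1  2  2  2  3  3
 A  0  1  1  2  2  2  3  3
 C  0  1  1  2  2  3  3  3
 T  0  1  2  2  3  3  3  3
 T  0  1  2  2  3  3  3  3
 C  0  1  2  2  3  4  4  4
dp[8][7] = 4. One LCS (by backtracking along matches): TGTC.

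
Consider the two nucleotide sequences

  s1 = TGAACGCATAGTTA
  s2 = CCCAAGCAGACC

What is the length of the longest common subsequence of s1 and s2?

7

Match A [3,4], A [4,5], G [6,6], C [7,7], A [10,8], G [11,9], A [14,10] — 7 bases in the same relative order in both. dp[14][12] = 7 confirms this is the maximum.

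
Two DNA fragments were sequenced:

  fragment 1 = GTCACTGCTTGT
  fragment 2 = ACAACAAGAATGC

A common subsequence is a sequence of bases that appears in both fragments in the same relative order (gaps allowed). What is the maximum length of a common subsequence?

Taking C [3,2], A [4,4], C [5,5], T [6,11], G [7,12], C [8,13] gives a common subsequence of length 6. dp[12][13] = 6 confirms this is the maximum.

6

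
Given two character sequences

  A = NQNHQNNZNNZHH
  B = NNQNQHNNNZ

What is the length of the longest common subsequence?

Let dp[i][j] be the LCS length of the first i characters of A and the first j characters of B. dp[i][j] = dp[i-1][j-1]+1 when the i-th and j-th characters match, else max(dp[i-1][j], dp[i][j-1]).
    ·  N  N  Q  N  Q  H  N  N  N  Z
 ·  0  0  0  0  0  0  0  0  0  0  0
 N  0  1  1  1  1  1  1  1  1  1  1
 Q  0  1  1  2  2  2  2  2  2  2  2
 N  0  1  2  2  3  3  3  3  3  3  3
 H  0  1  2  2  3  3  4  4  4  4  4
 Q  0  1  2  3  3  4  4  4  4  4  4
 N  0  1  2  3  4  4  4  5  5  5  5
 N  0  1  2  3  4  4  4  5  6  6  6
 Z  0  1  2  3  4  4  4  5  6  6  7
 N  0  1  2  3  4  4  4  5  6  7  7
 N  0  1  2  3  4  4  4  5  6  7  7
 Z  0  1  2  3  4  4  4  5  6  7  8
 H  0  1  2  3  4  4  5  5  6  7  8
 H  0  1  2  3  4  4  5  5  6  7  8
dp[13][10] = 8. One LCS (by backtracking along matches): NQNHNNNZ.

8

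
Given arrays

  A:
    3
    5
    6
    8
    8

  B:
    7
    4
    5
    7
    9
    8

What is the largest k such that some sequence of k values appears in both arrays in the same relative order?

2

Taking 5 [2,3] → 8 [5,6] gives a common subsequence of length 2. Since dp[5][6] = 2, nothing longer is possible.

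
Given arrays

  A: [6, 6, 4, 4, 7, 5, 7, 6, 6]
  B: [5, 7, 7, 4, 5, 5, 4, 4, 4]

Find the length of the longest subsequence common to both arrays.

2

Let dp[i][j] be the LCS length of the first i values of A and the first j values of B. dp[i][j] = dp[i-1][j-1]+1 when the i-th and j-th values match, else max(dp[i-1][j], dp[i][j-1]).
    ·  5  7  7  4  5  5  4  4  4
 ·  0  0  0  0  0  0  0  0  0  0
 6  0  0  0  0  0  0  0  0  0  0
 6  0  0  0  0  0  0  0  0  0  0
 4  0  0  0  0  1  1  1  1  1  1
 4  0  0  0  0  1  1  1  2  2  2
 7  0  0  1  1  1  1  1  2  2  2
 5  0  1  1  1  1  2  2  2  2  2
 7  0  1  2  2  2  2  2  2  2  2
 6  0  1  2  2  2  2  2  2  2  2
 6  0  1  2  2  2  2  2  2  2  2
dp[9][9] = 2. One LCS (by backtracking along matches): 4, 4.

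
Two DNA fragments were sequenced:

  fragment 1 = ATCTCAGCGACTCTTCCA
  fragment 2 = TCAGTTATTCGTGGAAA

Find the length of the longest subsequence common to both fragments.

9

Match T at fragment 1[4]=fragment 2[1], C at fragment 1[5]=fragment 2[2], A at fragment 1[6]=fragment 2[3], G at fragment 1[7]=fragment 2[4], A at fragment 1[10]=fragment 2[7], T at fragment 1[12]=fragment 2[9], C at fragment 1[13]=fragment 2[10], T at fragment 1[14]=fragment 2[12], A at fragment 1[18]=fragment 2[17] — 9 bases in the same relative order in both. Since dp[18][17] = 9, nothing longer is possible.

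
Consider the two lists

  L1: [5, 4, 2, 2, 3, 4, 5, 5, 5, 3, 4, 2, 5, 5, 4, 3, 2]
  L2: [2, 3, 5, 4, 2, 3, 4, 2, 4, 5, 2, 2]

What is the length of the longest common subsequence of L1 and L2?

8

Taking 5 at L1[1]=L2[3]; then 4 at L1[2]=L2[4]; then 2 at L1[3]=L2[5]; then 2 at L1[4]=L2[8]; then 4 at L1[6]=L2[9]; then 5 at L1[9]=L2[10]; then 2 at L1[12]=L2[11]; then 2 at L1[17]=L2[12] gives a common subsequence of length 8. dp[17][12] = 8 confirms this is the maximum.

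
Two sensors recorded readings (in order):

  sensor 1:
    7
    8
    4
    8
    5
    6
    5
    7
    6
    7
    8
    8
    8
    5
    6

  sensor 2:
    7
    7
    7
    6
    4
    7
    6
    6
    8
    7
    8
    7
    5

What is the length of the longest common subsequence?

Match 7 (sensor 1 #1, sensor 2 #3) → 4 (sensor 1 #3, sensor 2 #5) → 6 (sensor 1 #6, sensor 2 #7) → 6 (sensor 1 #9, sensor 2 #8) → 7 (sensor 1 #10, sensor 2 #10) → 8 (sensor 1 #11, sensor 2 #11) → 5 (sensor 1 #14, sensor 2 #13) — 7 values in the same relative order in both. The LCS DP gives dp[15][13] = 7, so this is optimal.

7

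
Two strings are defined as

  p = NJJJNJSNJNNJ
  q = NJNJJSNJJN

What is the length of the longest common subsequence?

8

Let dp[i][j] be the LCS length of the first i characters of p and the first j characters of q. dp[i][j] = dp[i-1][j-1]+1 when the i-th and j-th characters match, else max(dp[i-1][j], dp[i][j-1]).
    ·  N  J  N  J  J  S  N  J  J  N
 ·  0  0  0  0  0  0  0  0  0  0  0
 N  0  1  1  1  1  1  1  1  1  1  1
 J  0  1  2  2  2  2  2  2  2  2  2
 J  0  1  2  2  3  3  3  3  3  3  3
 J  0  1  2  2  3  4  4  4  4  4  4
 N  0  1  2  3  3  4  4  5  5  5  5
 J  0  1  2  3  4  4  4  5  6  6  6
 S  0  1  2  3  4  4  5  5  6  6  6
 N  0  1  2  3  4  4  5  6  6  6  7
 J  0  1  2  3  4  5  5  6  7  7  7
 N  0  1  2  3  4  5  5  6  7  7  8
 N  0  1  2  3  4  5  5  6  7  7  8
 J  0  1  2  3  4  5  5  6  7  8  8
dp[12][10] = 8. One LCS (by backtracking along matches): NJJJNJJN.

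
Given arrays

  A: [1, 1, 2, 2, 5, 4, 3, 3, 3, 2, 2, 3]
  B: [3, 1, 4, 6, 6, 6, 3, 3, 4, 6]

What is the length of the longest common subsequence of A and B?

4

One common subsequence of length 4: 1 [2,2], 4 [6,3], 3 [7,7], 3 [8,8]. dp[12][10] = 4 confirms this is the maximum.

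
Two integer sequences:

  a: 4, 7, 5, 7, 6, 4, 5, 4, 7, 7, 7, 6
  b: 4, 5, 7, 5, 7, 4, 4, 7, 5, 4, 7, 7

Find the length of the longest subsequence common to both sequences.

9

Taking 4 at a[1]=b[1]; then 7 at a[2]=b[3]; then 5 at a[3]=b[4]; then 7 at a[4]=b[5]; then 4 at a[6]=b[7]; then 5 at a[7]=b[9]; then 4 at a[8]=b[10]; then 7 at a[10]=b[11]; then 7 at a[11]=b[12] gives a common subsequence of length 9. dp[12][12] = 9 confirms this is the maximum.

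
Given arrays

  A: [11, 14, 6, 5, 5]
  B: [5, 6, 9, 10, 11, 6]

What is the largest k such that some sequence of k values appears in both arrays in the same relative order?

2

Match 11 [1,5], 6 [3,6] — 2 values in the same relative order in both. Since dp[5][6] = 2, nothing longer is possible.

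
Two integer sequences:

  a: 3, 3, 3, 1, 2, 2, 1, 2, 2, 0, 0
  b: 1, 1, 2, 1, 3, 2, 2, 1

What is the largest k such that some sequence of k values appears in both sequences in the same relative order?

5

Let dp[i][j] be the LCS length of the first i values of a and the first j values of b. dp[i][j] = dp[i-1][j-1]+1 when the i-th and j-th values match, else max(dp[i-1][j], dp[i][j-1]).
    ·  1  1  2  1  3  2  2  1
 ·  0  0  0  0  0  0  0  0  0
 3  0  0  0  0  0  1  1  1  1
 3  0  0  0  0  0  1  1  1  1
 3  0  0  0  0  0  1  1  1  1
 1  0  1  1  1  1  1  1  1  2
 2  0  1  1  2  2  2  2  2  2
 2  0  1  1  2  2  2  3  3  3
 1  0  1  2  2  3  3  3  3  4
 2  0  1  2  3  3  3  4  4  4
 2  0  1  2  3  3  3  4  5  5
 0  0  1  2  3  3  3  4  5  5
 0  0  1  2  3  3  3  4  5  5
dp[11][8] = 5. One LCS (by backtracking along matches): 1, 2, 1, 2, 2.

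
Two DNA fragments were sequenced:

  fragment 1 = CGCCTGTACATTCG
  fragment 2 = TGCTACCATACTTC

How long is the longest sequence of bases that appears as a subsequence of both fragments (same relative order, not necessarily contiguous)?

One common subsequence of length 9: C (fragment 1 #1, fragment 2 #3), then C (fragment 1 #3, fragment 2 #6), then C (fragment 1 #4, fragment 2 #7), then T (fragment 1 #7, fragment 2 #9), then A (fragment 1 #8, fragment 2 #10), then C (fragment 1 #9, fragment 2 #11), then T (fragment 1 #11, fragment 2 #12), then T (fragment 1 #12, fragment 2 #13), then C (fragment 1 #13, fragment 2 #14), and the DP table's final entry dp[14][14] is also 9, so no common subsequence is longer.

9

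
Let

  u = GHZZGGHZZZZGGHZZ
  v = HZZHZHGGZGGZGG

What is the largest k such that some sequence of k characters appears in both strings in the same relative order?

Pick H (u #2, v #1), then Z (u #3, v #3), then Z (u #4, v #5), then G (u #5, v #7), then G (u #6, v #8), then Z (u #8, v #9), then Z (u #11, v #12), then G (u #12, v #13), then G (u #13, v #14); all 9 characters appear in both, in order. The LCS DP gives dp[16][14] = 9, so this is optimal.

9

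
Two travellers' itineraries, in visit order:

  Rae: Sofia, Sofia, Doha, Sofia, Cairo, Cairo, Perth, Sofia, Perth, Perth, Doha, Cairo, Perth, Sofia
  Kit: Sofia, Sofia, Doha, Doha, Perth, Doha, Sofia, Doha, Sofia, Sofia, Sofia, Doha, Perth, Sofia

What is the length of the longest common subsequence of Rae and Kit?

8

Pick Sofia at Rae[1]=Kit[2], then Sofia at Rae[2]=Kit[7], then Doha at Rae[3]=Kit[8], then Sofia at Rae[4]=Kit[10], then Sofia at Rae[8]=Kit[11], then Doha at Rae[11]=Kit[12], then Perth at Rae[13]=Kit[13], then Sofia at Rae[14]=Kit[14]; all 8 stops appear in both, in order. The LCS DP gives dp[14][14] = 8, so this is optimal.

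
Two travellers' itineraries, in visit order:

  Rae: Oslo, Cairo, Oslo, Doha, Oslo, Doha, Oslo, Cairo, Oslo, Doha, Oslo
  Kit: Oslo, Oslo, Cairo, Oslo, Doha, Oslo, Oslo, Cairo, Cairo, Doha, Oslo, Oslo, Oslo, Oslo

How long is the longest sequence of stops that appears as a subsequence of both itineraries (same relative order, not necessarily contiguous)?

Taking Oslo [1,2] → Cairo [2,3] → Oslo [3,4] → Doha [4,5] → Oslo [5,7] → Doha [6,10] → Oslo [7,12] → Oslo [9,13] → Oslo [11,14] gives a common subsequence of length 9. The LCS DP gives dp[11][14] = 9, so this is optimal.

9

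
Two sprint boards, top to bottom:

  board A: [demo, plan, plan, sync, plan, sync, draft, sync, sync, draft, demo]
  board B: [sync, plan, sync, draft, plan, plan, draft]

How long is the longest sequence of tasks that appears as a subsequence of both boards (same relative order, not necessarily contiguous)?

One common subsequence of length 5: sync (board A #4, board B #1) → plan (board A #5, board B #2) → sync (board A #6, board B #3) → draft (board A #7, board B #4) → draft (board A #10, board B #7). Since dp[11][7] = 5, nothing longer is possible.

5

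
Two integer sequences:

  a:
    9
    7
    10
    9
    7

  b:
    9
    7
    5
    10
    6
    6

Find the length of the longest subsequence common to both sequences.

3

One common subsequence of length 3: 9 (a #1, b #1); then 7 (a #2, b #2); then 10 (a #3, b #4). dp[5][6] = 3 confirms this is the maximum.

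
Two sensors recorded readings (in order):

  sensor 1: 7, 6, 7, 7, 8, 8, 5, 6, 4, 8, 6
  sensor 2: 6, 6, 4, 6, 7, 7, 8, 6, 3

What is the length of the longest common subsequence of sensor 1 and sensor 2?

5

Pick 6 at sensor 1[2]=sensor 2[4]; then 7 at sensor 1[3]=sensor 2[5]; then 7 at sensor 1[4]=sensor 2[6]; then 8 at sensor 1[6]=sensor 2[7]; then 6 at sensor 1[8]=sensor 2[8]; all 5 values appear in both, in order. dp[11][9] = 5 confirms this is the maximum.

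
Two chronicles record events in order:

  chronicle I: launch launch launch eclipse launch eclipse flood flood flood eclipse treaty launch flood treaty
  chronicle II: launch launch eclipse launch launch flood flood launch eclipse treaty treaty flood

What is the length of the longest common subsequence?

Match launch (chronicle I #1, chronicle II #1), launch (chronicle I #2, chronicle II #2), launch (chronicle I #3, chronicle II #4), launch (chronicle I #5, chronicle II #5), flood (chronicle I #7, chronicle II #6), flood (chronicle I #8, chronicle II #7), eclipse (chronicle I #10, chronicle II #9), treaty (chronicle I #11, chronicle II #11), flood (chronicle I #13, chronicle II #12) — 9 events in the same relative order in both. Since dp[14][12] = 9, nothing longer is possible.

9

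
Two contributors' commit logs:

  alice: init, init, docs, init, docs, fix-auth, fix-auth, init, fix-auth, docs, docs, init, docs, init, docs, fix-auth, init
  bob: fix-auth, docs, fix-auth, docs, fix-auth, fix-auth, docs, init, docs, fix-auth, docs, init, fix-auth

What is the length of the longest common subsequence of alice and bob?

One common subsequence of length 9: docs at alice[3]=bob[2] → docs at alice[5]=bob[4] → fix-auth at alice[6]=bob[5] → fix-auth at alice[7]=bob[6] → init at alice[8]=bob[8] → fix-auth at alice[9]=bob[10] → docs at alice[13]=bob[11] → init at alice[14]=bob[12] → fix-auth at alice[16]=bob[13]. The LCS DP gives dp[17][13] = 9, so this is optimal.

9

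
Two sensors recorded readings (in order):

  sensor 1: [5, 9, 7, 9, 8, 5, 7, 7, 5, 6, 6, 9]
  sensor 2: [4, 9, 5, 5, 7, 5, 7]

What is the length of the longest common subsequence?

4

Let dp[i][j] be the LCS length of the first i values of sensor 1 and the first j values of sensor 2. dp[i][j] = dp[i-1][j-1]+1 when the i-th and j-th values match, else max(dp[i-1][j], dp[i][j-1]).
    ·  4  9  5  5  7  5  7
 ·  0  0  0  0  0  0  0  0
 5  0  0  0  1  1  1  1  1
 9  0  0  1  1  1  1  1  1
 7  0  0  1  1  1  2  2  2
 9  0  0  1  1  1  2  2  2
 8  0  0  1  1  1  2  2  2
 5  0  0  1  2  2  2  3  3
 7  0  0  1  2  2  3  3  4
 7  0  0  1  2  2  3  3  4
 5  0  0  1  2  3  3  4  4
 6  0  0  1  2  3  3  4  4
 6  0  0  1  2  3  3  4  4
 9  0  0  1  2  3  3  4  4
dp[12][7] = 4. One LCS (by backtracking along matches): 5, 7, 5, 7.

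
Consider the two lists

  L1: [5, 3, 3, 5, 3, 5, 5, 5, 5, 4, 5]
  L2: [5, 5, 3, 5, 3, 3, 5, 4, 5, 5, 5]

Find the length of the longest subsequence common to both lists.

8

Let dp[i][j] be the LCS length of the first i values of L1 and the first j values of L2. dp[i][j] = dp[i-1][j-1]+1 when the i-th and j-th values match, else max(dp[i-1][j], dp[i][j-1]).
    ·  5  5  3  5  3  3  5  4  5  5  5
 ·  0  0  0  0  0  0  0  0  0  0  0  0
 5  0  1  1  1  1  1  1  1  1  1  1  1
 3  0  1  1  2  2  2  2  2  2  2  2  2
 3  0  1  1  2  2  3  3  3  3  3  3  3
 5  0  1  2  2  3  3  3  4  4  4  4  4
 3  0  1  2  3  3  4  4  4  4  4  4  4
 5  0  1  2  3  4  4  4  5  5  5  5  5
 5  0  1  2  3  4  4  4  5  5  6  6  6
 5  0  1  2  3  4  4  4  5  5  6  7  7
 5  0  1  2  3  4  4  4  5  5  6  7  8
 4  0  1  2  3  4  4  4  5  6  6  7  8
 5  0  1  2  3  4  4  4  5  6  7  7  8
dp[11][11] = 8. One LCS (by backtracking along matches): 5, 3, 3, 3, 5, 5, 5, 5.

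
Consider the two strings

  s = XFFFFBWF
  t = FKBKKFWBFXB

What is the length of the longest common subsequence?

4

Taking F at s[2]=t[1] → F at s[3]=t[6] → F at s[4]=t[9] → B at s[6]=t[11] gives a common subsequence of length 4. The LCS DP gives dp[8][11] = 4, so this is optimal.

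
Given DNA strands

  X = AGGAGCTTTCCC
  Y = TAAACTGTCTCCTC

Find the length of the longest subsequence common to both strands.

9

Taking A (X #1, Y #3) → A (X #4, Y #4) → C (X #6, Y #5) → T (X #7, Y #6) → T (X #8, Y #8) → T (X #9, Y #10) → C (X #10, Y #11) → C (X #11, Y #12) → C (X #12, Y #14) gives a common subsequence of length 9. dp[12][14] = 9 confirms this is the maximum.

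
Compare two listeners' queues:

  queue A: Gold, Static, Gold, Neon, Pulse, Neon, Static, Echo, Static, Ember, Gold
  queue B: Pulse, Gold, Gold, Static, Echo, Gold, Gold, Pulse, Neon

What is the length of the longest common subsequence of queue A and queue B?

5

Taking Gold [1,3], Static [2,4], Gold [3,7], Pulse [5,8], Neon [6,9] gives a common subsequence of length 5. The LCS DP gives dp[11][9] = 5, so this is optimal.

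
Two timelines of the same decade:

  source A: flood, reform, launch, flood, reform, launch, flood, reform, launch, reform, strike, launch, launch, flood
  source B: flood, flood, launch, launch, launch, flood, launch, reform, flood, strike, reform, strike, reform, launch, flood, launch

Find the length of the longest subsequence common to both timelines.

Taking flood at source A[1]=source B[2]; then launch at source A[3]=source B[5]; then flood at source A[4]=source B[6]; then reform at source A[5]=source B[8]; then flood at source A[7]=source B[9]; then reform at source A[8]=source B[11]; then reform at source A[10]=source B[13]; then launch at source A[12]=source B[14]; then launch at source A[13]=source B[16] gives a common subsequence of length 9, and the DP table's final entry dp[14][16] is also 9, so no common subsequence is longer.

9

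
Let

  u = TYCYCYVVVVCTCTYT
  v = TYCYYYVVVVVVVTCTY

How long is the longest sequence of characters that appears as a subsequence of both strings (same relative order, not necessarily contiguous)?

13

Pick T (u #1, v #1) → Y (u #2, v #2) → C (u #3, v #3) → Y (u #4, v #5) → Y (u #6, v #6) → V (u #7, v #10) → V (u #8, v #11) → V (u #9, v #12) → V (u #10, v #13) → T (u #12, v #14) → C (u #13, v #15) → T (u #14, v #16) → Y (u #15, v #17); all 13 characters appear in both, in order. The LCS DP gives dp[16][17] = 13, so this is optimal.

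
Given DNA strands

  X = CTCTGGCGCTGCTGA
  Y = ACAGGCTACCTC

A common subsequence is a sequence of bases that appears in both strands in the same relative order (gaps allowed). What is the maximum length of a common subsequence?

7

Match C [1,2] → C [3,6] → T [4,7] → C [7,9] → C [9,10] → T [10,11] → C [12,12] — 7 bases in the same relative order in both. The LCS DP gives dp[15][12] = 7, so this is optimal.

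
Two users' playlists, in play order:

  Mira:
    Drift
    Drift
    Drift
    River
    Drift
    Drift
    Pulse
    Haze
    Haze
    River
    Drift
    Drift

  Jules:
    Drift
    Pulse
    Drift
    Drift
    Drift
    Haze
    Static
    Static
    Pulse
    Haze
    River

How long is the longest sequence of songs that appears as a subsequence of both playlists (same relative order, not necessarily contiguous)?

One common subsequence of length 7: Drift at Mira[1]=Jules[1], Drift at Mira[2]=Jules[3], Drift at Mira[3]=Jules[4], Drift at Mira[5]=Jules[5], Pulse at Mira[7]=Jules[9], Haze at Mira[9]=Jules[10], River at Mira[10]=Jules[11], and the DP table's final entry dp[12][11] is also 7, so no common subsequence is longer.

7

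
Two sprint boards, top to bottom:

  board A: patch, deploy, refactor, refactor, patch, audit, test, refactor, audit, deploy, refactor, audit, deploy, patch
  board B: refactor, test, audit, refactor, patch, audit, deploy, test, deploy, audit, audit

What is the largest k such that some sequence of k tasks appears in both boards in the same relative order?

7

One common subsequence of length 7: refactor (board A #3, board B #1), then refactor (board A #4, board B #4), then patch (board A #5, board B #5), then audit (board A #6, board B #6), then test (board A #7, board B #8), then audit (board A #9, board B #10), then audit (board A #12, board B #11). dp[14][11] = 7 confirms this is the maximum.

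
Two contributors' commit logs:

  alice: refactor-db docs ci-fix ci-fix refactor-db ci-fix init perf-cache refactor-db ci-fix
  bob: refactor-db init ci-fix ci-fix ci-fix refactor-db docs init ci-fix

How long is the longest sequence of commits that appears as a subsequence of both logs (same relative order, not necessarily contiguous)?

6

Match refactor-db [1,1] → ci-fix [3,4] → ci-fix [4,5] → refactor-db [5,6] → init [7,8] → ci-fix [10,9] — 6 commits in the same relative order in both. Since dp[10][9] = 6, nothing longer is possible.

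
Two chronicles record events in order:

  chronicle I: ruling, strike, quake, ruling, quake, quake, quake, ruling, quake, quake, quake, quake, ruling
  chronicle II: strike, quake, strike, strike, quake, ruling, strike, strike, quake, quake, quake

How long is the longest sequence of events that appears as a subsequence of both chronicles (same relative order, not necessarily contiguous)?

Pick strike at chronicle I[2]=chronicle II[1], then quake at chronicle I[3]=chronicle II[2], then quake at chronicle I[7]=chronicle II[5], then ruling at chronicle I[8]=chronicle II[6], then quake at chronicle I[10]=chronicle II[9], then quake at chronicle I[11]=chronicle II[10], then quake at chronicle I[12]=chronicle II[11]; all 7 events appear in both, in order. Since dp[13][11] = 7, nothing longer is possible.

7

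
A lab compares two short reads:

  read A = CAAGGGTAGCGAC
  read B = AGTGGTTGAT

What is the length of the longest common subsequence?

7

Let dp[i][j] be the LCS length of the first i bases of read A and the first j bases of read B. dp[i][j] = dp[i-1][j-1]+1 when the i-th and j-th bases match, else max(dp[i-1][j], dp[i][j-1]).
    ·  A  G  T  G  G  T  T  G  A  T
 ·  0  0  0  0  0  0  0  0  0  0  0
 C  0  0  0  0  0  0  0  0  0  0  0
 A  0  1  1  1  1  1  1  1  1  1  1
 A  0  1  1  1  1  1  1  1  1  2  2
 G  0  1  2  2  2  2  2  2  2  2  2
 G  0  1  2  2  3  3  3  3  3  3  3
 G  0  1  2  2  3  4  4  4  4  4  4
 T  0  1  2  3  3  4  5  5  5  5  5
 A  0  1  2  3  3  4  5  5  5  6  6
 G  0  1  2  3  4  4  5  5  6  6  6
 C  0  1  2  3  4  4  5  5  6  6  6
 G  0  1  2  3  4  5  5  5  6  6  6
 A  0  1  2  3  4  5  5  5  6  7  7
 C  0  1  2  3  4  5  5  5  6  7  7
dp[13][10] = 7. One LCS (by backtracking along matches): AGGGTGA.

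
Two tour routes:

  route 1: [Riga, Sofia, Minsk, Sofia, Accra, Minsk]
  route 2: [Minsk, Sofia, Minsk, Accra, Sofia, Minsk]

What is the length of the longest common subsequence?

4

Taking Sofia [2,2] → Minsk [3,3] → Sofia [4,5] → Minsk [6,6] gives a common subsequence of length 4. The LCS DP gives dp[6][6] = 4, so this is optimal.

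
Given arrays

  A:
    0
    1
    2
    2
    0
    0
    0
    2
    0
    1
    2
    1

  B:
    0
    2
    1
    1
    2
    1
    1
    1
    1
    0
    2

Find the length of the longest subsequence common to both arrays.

5

Let dp[i][j] be the LCS length of the first i values of A and the first j values of B. dp[i][j] = dp[i-1][j-1]+1 when the i-th and j-th values match, else max(dp[i-1][j], dp[i][j-1]).
    ·  0  2  1  1  2  1  1  1  1  0  2
 ·  0  0  0  0  0  0  0  0  0  0  0  0
 0  0  1  1  1  1  1  1  1  1  1  1  1
 1  0  1  1  2  2  2  2  2  2  2  2  2
 2  0  1  2  2  2  3  3  3  3  3  3  3
 2  0  1  2  2  2  3  3  3  3  3  3  4
 0  0  1  2  2  2  3  3  3  3  3  4  4
 0  0  1  2  2  2  3  3  3  3  3  4  4
 0  0  1  2  2  2  3  3  3  3  3  4  4
 2  0  1  2  2  2  3  3  3  3  3  4  5
 0  0  1  2  2  2  3  3  3  3  3  4  5
 1  0  1  2  3  3  3  4  4  4  4  4  5
 2  0  1  2  3  3  4  4  4  4  4  4  5
 1  0  1  2  3  4  4  5  5  5  5  5  5
dp[12][11] = 5. One LCS (by backtracking along matches): 0, 1, 2, 0, 2.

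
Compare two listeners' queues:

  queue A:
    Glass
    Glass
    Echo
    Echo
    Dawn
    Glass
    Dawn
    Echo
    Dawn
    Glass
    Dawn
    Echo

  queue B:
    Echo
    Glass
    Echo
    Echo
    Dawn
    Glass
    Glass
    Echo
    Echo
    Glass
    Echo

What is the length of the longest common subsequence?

8

Pick Glass [2,2], Echo [3,3], Echo [4,4], Dawn [5,5], Glass [6,7], Echo [8,9], Glass [10,10], Echo [12,11]; all 8 songs appear in both, in order, and the DP table's final entry dp[12][11] is also 8, so no common subsequence is longer.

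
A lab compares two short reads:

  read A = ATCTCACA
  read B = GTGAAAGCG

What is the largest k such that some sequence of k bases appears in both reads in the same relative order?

Let dp[i][j] be the LCS length of the first i bases of read A and the first j bases of read B. dp[i][j] = dp[i-1][j-1]+1 when the i-th and j-th bases match, else max(dp[i-1][j], dp[i][j-1]).
    ·  G  T  G  A  A  A  G  C  G
 ·  0  0  0  0  0  0  0  0  0  0
 A  0  0  0  0  1  1  1  1  1  1
 T  0  0  1  1  1  1  1  1  1  1
 C  0  0  1  1  1  1  1  1  2  2
 T  0  0  1  1  1  1  1  1  2  2
 C  0  0  1  1  1  1  1  1  2  2
 A  0  0  1  1  2  2  2  2  2  2
 C  0  0  1  1  2  2  2  2  3  3
 A  0  0  1  1  2  3  3  3  3  3
dp[8][9] = 3. One LCS (by backtracking along matches): AAC.

3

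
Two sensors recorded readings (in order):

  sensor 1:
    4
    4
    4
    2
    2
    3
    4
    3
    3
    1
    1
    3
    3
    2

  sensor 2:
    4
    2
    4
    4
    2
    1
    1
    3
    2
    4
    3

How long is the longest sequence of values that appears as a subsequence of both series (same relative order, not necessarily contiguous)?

8

Match 4 [1,1], then 4 [2,3], then 4 [3,4], then 2 [5,5], then 1 [10,6], then 1 [11,7], then 3 [12,8], then 3 [13,11] — 8 values in the same relative order in both. Since dp[14][11] = 8, nothing longer is possible.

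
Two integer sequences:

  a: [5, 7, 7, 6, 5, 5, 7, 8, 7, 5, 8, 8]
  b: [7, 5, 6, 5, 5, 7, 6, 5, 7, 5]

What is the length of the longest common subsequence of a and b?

Let dp[i][j] be the LCS length of the first i values of a and the first j values of b. dp[i][j] = dp[i-1][j-1]+1 when the i-th and j-th values match, else max(dp[i-1][j], dp[i][j-1]).
    ·  7  5  6  5  5  7  6  5  7  5
 ·  0  0  0  0  0  0  0  0  0  0  0
 5  0  0  1  1  1  1  1  1  1  1  1
 7  0  1  1  1  1  1  2  2  2  2  2
 7  0  1  1  1  1  1  2  2  2  3  3
 6  0  1  1  2  2  2  2  3  3  3  3
 5  0  1  2  2  3  3  3  3  4  4  4
 5  0  1  2  2  3  4  4  4  4  4  5
 7  0  1  2  2  3  4  5  5  5  5  5
 8  0  1  2  2  3  4  5  5  5  5  5
 7  0  1  2  2  3  4  5  5  5  6  6
 5  0  1  2  2  3  4  5  5  6  6  7
 8  0  1  2  2  3  4  5  5  6  6  7
 8  0  1  2  2  3  4  5  5  6  6  7
dp[12][10] = 7. One LCS (by backtracking along matches): 5, 6, 5, 5, 7, 7, 5.

7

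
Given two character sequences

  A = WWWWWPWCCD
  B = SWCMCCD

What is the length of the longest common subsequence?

Let dp[i][j] be the LCS length of the first i characters of A and the first j characters of B. dp[i][j] = dp[i-1][j-1]+1 when the i-th and j-th characters match, else max(dp[i-1][j], dp[i][j-1]).
    ·  S  W  C  M  C  C  D
 ·  0  0  0  0  0  0  0  0
 W  0  0  1  1  1  1  1  1
 W  0  0  1  1  1  1  1  1
 W  0  0  1  1  1  1  1  1
 W  0  0  1  1  1  1  1  1
 W  0  0  1  1  1  1  1  1
 P  0  0  1  1  1  1  1  1
 W  0  0  1  1  1  1  1  1
 C  0  0  1  2  2  2  2  2
 C  0  0  1  2  2  3  3  3
 D  0  0  1  2  2  3  3  4
dp[10][7] = 4. One LCS (by backtracking along matches): WCCD.

4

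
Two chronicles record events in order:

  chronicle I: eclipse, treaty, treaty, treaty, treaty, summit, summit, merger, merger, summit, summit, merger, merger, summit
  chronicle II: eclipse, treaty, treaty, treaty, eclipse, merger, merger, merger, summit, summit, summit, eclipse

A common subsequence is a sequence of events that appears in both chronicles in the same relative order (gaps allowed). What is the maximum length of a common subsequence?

9

Match eclipse [1,1], treaty [2,2], treaty [3,3], treaty [4,4], merger [8,7], merger [9,8], summit [10,9], summit [11,10], summit [14,11] — 9 events in the same relative order in both, and the DP table's final entry dp[14][12] is also 9, so no common subsequence is longer.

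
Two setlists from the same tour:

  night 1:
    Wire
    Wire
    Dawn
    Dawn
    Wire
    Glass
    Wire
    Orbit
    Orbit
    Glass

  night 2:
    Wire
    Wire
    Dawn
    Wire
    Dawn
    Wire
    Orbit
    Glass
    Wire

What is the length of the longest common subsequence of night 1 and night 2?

One common subsequence of length 7: Wire (night 1 #1, night 2 #1); then Wire (night 1 #2, night 2 #2); then Dawn (night 1 #3, night 2 #3); then Dawn (night 1 #4, night 2 #5); then Wire (night 1 #5, night 2 #6); then Glass (night 1 #6, night 2 #8); then Wire (night 1 #7, night 2 #9). Since dp[10][9] = 7, nothing longer is possible.

7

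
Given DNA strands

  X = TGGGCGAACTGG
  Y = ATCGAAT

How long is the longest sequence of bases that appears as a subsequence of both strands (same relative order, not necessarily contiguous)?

6

Let dp[i][j] be the LCS length of the first i bases of X and the first j bases of Y. dp[i][j] = dp[i-1][j-1]+1 when the i-th and j-th bases match, else max(dp[i-1][j], dp[i][j-1]).
    ·  A  T  C  G  A  A  T
 ·  0  0  0  0  0  0  0  0
 T  0  0  1  1  1  1  1  1
 G  0  0  1  1  2  2  2  2
 G  0  0  1  1  2  2  2  2
 G  0  0  1  1  2  2  2  2
 C  0  0  1  2  2  2  2  2
 G  0  0  1  2  3  3  3  3
 A  0  1  1  2  3  4  4  4
 A  0  1  1  2  3  4  5  5
 C  0  1  1  2  3  4  5  5
 T  0  1  2  2  3  4  5  6
 G  0  1  2  2  3  4  5  6
 G  0  1  2  2  3  4  5  6
dp[12][7] = 6. One LCS (by backtracking along matches): TCGAAT.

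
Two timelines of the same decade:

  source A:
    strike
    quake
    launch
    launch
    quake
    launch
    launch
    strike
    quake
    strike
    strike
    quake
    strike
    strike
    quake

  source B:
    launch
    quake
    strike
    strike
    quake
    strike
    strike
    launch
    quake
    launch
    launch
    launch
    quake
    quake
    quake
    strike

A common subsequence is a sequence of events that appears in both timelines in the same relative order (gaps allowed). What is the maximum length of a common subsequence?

9

Match strike [1,4], then quake [2,5], then launch [3,8], then launch [4,10], then launch [6,11], then launch [7,12], then quake [9,14], then quake [12,15], then strike [14,16] — 9 events in the same relative order in both. The LCS DP gives dp[15][16] = 9, so this is optimal.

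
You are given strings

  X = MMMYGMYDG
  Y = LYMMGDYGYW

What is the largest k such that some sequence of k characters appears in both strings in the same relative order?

5

Let dp[i][j] be the LCS length of the first i characters of X and the first j characters of Y. dp[i][j] = dp[i-1][j-1]+1 when the i-th and j-th characters match, else max(dp[i-1][j], dp[i][j-1]).
    ·  L  Y  M  M  G  D  Y  G  Y  W
 ·  0  0  0  0  0  0  0  0  0  0  0
 M  0  0  0  1  1  1  1  1  1  1  1
 M  0  0  0  1  2  2  2  2  2  2  2
 M  0  0  0  1  2  2  2  2  2  2  2
 Y  0  0  1  1  2  2  2  3  3  3  3
 G  0  0  1  1  2  3  3  3  4  4  4
 M  0  0  1  2  2  3  3  3  4  4  4
 Y  0  0  1  2  2  3  3  4  4  5  5
 D  0  0  1  2  2  3  4  4  4  5  5
 G  0  0  1  2  2  3  4  4  5  5  5
dp[9][10] = 5. One LCS (by backtracking along matches): MMYGY.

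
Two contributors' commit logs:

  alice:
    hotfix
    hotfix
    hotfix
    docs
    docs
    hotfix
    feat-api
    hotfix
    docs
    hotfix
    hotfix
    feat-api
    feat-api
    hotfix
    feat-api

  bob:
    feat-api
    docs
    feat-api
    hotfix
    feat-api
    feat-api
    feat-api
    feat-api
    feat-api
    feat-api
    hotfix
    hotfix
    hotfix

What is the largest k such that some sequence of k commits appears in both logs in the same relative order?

6

One common subsequence of length 6: docs at alice[4]=bob[2], then hotfix at alice[6]=bob[4], then feat-api at alice[7]=bob[10], then hotfix at alice[10]=bob[11], then hotfix at alice[11]=bob[12], then hotfix at alice[14]=bob[13]. Since dp[15][13] = 6, nothing longer is possible.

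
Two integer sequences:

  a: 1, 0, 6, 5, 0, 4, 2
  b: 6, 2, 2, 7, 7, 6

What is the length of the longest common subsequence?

Let dp[i][j] be the LCS length of the first i values of a and the first j values of b. dp[i][j] = dp[i-1][j-1]+1 when the i-th and j-th values match, else max(dp[i-1][j], dp[i][j-1]).
    ·  6  2  2  7  7  6
 ·  0  0  0  0  0  0  0
 1  0  0  0  0  0  0  0
 0  0  0  0  0  0  0  0
 6  0  1  1  1  1  1  1
 5  0  1  1  1  1  1  1
 0  0  1  1  1  1  1  1
 4  0  1  1  1  1  1  1
 2  0  1  2  2  2  2  2
dp[7][6] = 2. One LCS (by backtracking along matches): 6, 2.

2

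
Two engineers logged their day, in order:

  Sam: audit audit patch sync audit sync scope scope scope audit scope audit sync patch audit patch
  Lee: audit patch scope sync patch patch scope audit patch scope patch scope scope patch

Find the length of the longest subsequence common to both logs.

Taking audit [2,1], patch [3,2], sync [4,4], audit [5,8], scope [7,10], scope [9,12], scope [11,13], patch [16,14] gives a common subsequence of length 8. dp[16][14] = 8 confirms this is the maximum.

8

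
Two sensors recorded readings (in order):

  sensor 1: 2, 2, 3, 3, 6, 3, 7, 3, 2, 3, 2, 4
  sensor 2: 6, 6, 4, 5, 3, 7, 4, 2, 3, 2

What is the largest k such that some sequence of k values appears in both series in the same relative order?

Pick 6 (sensor 1 #5, sensor 2 #2) → 3 (sensor 1 #6, sensor 2 #5) → 7 (sensor 1 #7, sensor 2 #6) → 2 (sensor 1 #9, sensor 2 #8) → 3 (sensor 1 #10, sensor 2 #9) → 2 (sensor 1 #11, sensor 2 #10); all 6 values appear in both, in order. dp[12][10] = 6 confirms this is the maximum.

6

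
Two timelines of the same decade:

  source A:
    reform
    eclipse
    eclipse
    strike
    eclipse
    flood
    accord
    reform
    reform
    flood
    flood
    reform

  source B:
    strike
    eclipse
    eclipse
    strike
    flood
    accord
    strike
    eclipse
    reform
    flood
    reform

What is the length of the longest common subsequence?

Pick eclipse (source A #2, source B #2); then eclipse (source A #3, source B #3); then strike (source A #4, source B #4); then flood (source A #6, source B #5); then accord (source A #7, source B #6); then reform (source A #9, source B #9); then flood (source A #11, source B #10); then reform (source A #12, source B #11); all 8 events appear in both, in order. Since dp[12][11] = 8, nothing longer is possible.

8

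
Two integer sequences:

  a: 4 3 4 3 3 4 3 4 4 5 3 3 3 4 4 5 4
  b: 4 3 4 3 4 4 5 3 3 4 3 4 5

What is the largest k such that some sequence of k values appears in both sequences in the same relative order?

12

Pick 4 at a[3]=b[1] → 3 at a[5]=b[2] → 4 at a[6]=b[3] → 3 at a[7]=b[4] → 4 at a[8]=b[5] → 4 at a[9]=b[6] → 5 at a[10]=b[7] → 3 at a[11]=b[8] → 3 at a[12]=b[9] → 3 at a[13]=b[11] → 4 at a[15]=b[12] → 5 at a[16]=b[13]; all 12 values appear in both, in order. dp[17][13] = 12 confirms this is the maximum.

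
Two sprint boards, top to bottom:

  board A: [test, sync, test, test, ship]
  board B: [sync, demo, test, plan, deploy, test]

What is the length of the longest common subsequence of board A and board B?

Taking sync [2,1] → test [3,3] → test [4,6] gives a common subsequence of length 3. The LCS DP gives dp[5][6] = 3, so this is optimal.

3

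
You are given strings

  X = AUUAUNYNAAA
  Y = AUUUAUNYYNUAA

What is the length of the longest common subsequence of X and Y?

10

Match A at X[1]=Y[1], U at X[2]=Y[3], U at X[3]=Y[4], A at X[4]=Y[5], U at X[5]=Y[6], N at X[6]=Y[7], Y at X[7]=Y[9], N at X[8]=Y[10], A at X[10]=Y[12], A at X[11]=Y[13] — 10 characters in the same relative order in both. dp[11][13] = 10 confirms this is the maximum.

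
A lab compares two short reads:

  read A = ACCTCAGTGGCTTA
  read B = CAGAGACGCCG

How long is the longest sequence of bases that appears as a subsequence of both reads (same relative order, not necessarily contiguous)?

6

Pick C (read A #5, read B #1), then A (read A #6, read B #2), then G (read A #7, read B #3), then G (read A #9, read B #5), then G (read A #10, read B #8), then C (read A #11, read B #10); all 6 bases appear in both, in order. The LCS DP gives dp[14][11] = 6, so this is optimal.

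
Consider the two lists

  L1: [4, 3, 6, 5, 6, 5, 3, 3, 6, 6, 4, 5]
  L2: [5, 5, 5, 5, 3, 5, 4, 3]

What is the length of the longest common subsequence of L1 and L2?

4

Taking 5 (L1 #4, L2 #3) → 5 (L1 #6, L2 #4) → 3 (L1 #7, L2 #5) → 3 (L1 #8, L2 #8) gives a common subsequence of length 4. dp[12][8] = 4 confirms this is the maximum.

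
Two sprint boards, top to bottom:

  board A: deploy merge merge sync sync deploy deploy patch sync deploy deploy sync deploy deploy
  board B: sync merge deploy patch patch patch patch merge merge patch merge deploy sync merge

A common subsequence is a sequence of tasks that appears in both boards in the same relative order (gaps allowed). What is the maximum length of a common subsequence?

Pick deploy [1,3]; then merge [2,8]; then merge [3,9]; then patch [8,10]; then deploy [11,12]; then sync [12,13]; all 6 tasks appear in both, in order. Since dp[14][14] = 6, nothing longer is possible.

6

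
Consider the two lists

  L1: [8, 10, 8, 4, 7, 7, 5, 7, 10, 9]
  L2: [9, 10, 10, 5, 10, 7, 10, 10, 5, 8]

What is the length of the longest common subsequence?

Let dp[i][j] be the LCS length of the first i values of L1 and the first j values of L2. dp[i][j] = dp[i-1][j-1]+1 when the i-th and j-th values match, else max(dp[i-1][j], dp[i][j-1]).
    ·  9 10 10  5 10  7 10 10  5  8
 ·  0  0  0  0  0  0  0  0  0  0  0
 8  0  0  0  0  0  0  0  0  0  0  1
10  0  0  1  1  1  1  1  1  1  1  1
 8  0  0  1  1  1  1  1  1  1  1  2
 4  0  0  1  1  1  1  1  1  1  1  2
 7  0  0  1  1  1  1  2  2  2  2  2
 7  0  0  1  1  1  1  2  2  2  2  2
 5  0  0  1  1  2  2  2  2  2  3  3
 7  0  0  1  1  2  2  3  3  3  3  3
10  0  0  1  2  2  3  3  4  4  4  4
 9  0  1  1  2  2  3  3  4  4  4  4
dp[10][10] = 4. One LCS (by backtracking along matches): 10, 5, 7, 10.

4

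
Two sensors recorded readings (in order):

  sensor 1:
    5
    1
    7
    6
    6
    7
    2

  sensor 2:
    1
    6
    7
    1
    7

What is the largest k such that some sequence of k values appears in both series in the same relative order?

Let dp[i][j] be the LCS length of the first i values of sensor 1 and the first j values of sensor 2. dp[i][j] = dp[i-1][j-1]+1 when the i-th and j-th values match, else max(dp[i-1][j], dp[i][j-1]).
    ·  1  6  7  1  7
 ·  0  0  0  0  0  0
 5  0  0  0  0  0  0
 1  0  1  1  1  1  1
 7  0  1  1  2  2  2
 6  0  1  2  2  2  2
 6  0  1  2  2  2  2
 7  0  1  2  3  3  3
 2  0  1  2  3  3  3
dp[7][5] = 3. One LCS (by backtracking along matches): 1, 7, 7.

3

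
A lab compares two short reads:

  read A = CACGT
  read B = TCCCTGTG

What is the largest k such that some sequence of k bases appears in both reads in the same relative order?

One common subsequence of length 4: C [1,3], then C [3,4], then G [4,6], then T [5,7]. The LCS DP gives dp[5][8] = 4, so this is optimal.

4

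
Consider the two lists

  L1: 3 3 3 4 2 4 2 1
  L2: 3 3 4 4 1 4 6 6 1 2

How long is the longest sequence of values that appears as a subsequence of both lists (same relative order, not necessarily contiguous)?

5

One common subsequence of length 5: 3 at L1[1]=L2[1], then 3 at L1[2]=L2[2], then 4 at L1[4]=L2[4], then 4 at L1[6]=L2[6], then 2 at L1[7]=L2[10]. dp[8][10] = 5 confirms this is the maximum.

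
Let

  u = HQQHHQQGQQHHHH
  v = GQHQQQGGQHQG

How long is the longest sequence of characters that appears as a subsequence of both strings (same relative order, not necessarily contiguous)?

Match H [1,3]; then Q [2,4]; then Q [3,5]; then Q [6,6]; then G [8,8]; then Q [9,9]; then Q [10,11] — 7 characters in the same relative order in both. The LCS DP gives dp[14][12] = 7, so this is optimal.

7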